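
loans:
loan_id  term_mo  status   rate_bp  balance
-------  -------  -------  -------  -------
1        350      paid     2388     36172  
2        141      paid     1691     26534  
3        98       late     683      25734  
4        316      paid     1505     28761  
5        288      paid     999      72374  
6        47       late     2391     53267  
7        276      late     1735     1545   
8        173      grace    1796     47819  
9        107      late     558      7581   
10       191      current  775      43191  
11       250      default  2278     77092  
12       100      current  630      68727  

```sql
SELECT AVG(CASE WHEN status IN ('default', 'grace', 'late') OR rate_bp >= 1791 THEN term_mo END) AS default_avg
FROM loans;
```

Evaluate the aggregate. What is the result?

loan_id=1: ✓ → 350
loan_id=2: ✗
loan_id=3: ✓ → 98
loan_id=4: ✗
loan_id=5: ✗
loan_id=6: ✓ → 47
loan_id=7: ✓ → 276
loan_id=8: ✓ → 173
loan_id=9: ✓ → 107
loan_id=10: ✗
loan_id=11: ✓ → 250
loan_id=12: ✗
default_avg = (350 + 98 + 47 + 276 + 173 + 107 + 250) / 7 = 185.8571428571

185.8571428571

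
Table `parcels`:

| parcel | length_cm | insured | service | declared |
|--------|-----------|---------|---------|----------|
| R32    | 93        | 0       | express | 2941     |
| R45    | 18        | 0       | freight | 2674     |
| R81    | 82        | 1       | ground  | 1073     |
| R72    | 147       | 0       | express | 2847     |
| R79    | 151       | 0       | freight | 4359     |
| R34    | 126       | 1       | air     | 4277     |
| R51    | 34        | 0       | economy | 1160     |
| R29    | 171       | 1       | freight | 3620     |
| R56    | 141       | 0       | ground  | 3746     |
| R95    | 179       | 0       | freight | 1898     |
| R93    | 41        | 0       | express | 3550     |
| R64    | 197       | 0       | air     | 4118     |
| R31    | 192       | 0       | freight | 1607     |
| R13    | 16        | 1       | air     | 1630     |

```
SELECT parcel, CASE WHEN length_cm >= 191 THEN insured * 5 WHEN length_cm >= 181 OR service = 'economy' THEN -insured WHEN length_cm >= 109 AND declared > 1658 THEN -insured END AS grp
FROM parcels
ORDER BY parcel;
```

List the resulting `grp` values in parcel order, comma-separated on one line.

parcel=R13: (no match → NULL) → NULL
parcel=R29: length_cm >= 109 AND declared > 1658 → -1
parcel=R31: length_cm >= 191 → 0
parcel=R32: (no match → NULL) → NULL
parcel=R34: length_cm >= 109 AND declared > 1658 → -1
parcel=R45: (no match → NULL) → NULL
parcel=R51: length_cm >= 181 OR service = 'economy' → 0
parcel=R56: length_cm >= 109 AND declared > 1658 → 0
parcel=R64: length_cm >= 191 → 0
parcel=R72: length_cm >= 109 AND declared > 1658 → 0
parcel=R79: length_cm >= 109 AND declared > 1658 → 0
parcel=R81: (no match → NULL) → NULL
parcel=R93: (no match → NULL) → NULL
parcel=R95: length_cm >= 109 AND declared > 1658 → 0

NULL, -1, 0, NULL, -1, NULL, 0, 0, 0, 0, 0, NULL, NULL, 0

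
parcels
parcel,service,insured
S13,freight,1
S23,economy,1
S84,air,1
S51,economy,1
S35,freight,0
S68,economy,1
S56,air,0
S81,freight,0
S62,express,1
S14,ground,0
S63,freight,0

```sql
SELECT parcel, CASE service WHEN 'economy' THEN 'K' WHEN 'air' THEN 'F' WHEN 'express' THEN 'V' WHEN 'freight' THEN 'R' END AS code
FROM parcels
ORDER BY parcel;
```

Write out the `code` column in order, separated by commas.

parcel=S13: service='freight' → R
parcel=S14: (no match → NULL) → NULL
parcel=S23: service='economy' → K
parcel=S35: service='freight' → R
parcel=S51: service='economy' → K
parcel=S56: service='air' → F
parcel=S62: service='express' → V
parcel=S63: service='freight' → R
parcel=S68: service='economy' → K
parcel=S81: service='freight' → R
parcel=S84: service='air' → F

R, NULL, K, R, K, F, V, R, K, R, F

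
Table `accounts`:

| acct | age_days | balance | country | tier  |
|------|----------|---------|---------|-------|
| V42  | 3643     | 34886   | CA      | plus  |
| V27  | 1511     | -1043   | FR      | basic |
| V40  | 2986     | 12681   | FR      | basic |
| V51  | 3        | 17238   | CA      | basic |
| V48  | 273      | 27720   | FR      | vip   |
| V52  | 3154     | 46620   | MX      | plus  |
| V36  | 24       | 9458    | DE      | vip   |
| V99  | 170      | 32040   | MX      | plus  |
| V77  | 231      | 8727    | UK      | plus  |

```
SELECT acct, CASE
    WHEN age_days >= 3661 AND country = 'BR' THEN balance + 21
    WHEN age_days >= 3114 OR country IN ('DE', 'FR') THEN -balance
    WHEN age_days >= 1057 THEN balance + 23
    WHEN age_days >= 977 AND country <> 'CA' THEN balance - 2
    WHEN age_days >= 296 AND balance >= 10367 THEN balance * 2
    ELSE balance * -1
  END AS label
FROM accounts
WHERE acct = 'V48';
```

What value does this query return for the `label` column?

acct = V48: age_days=273, balance=27720, country=FR, tier=vip.
age_days >= 3661 AND country = 'BR' → false
age_days >= 3114 OR country IN ('DE', 'FR') → true → -27720

-27720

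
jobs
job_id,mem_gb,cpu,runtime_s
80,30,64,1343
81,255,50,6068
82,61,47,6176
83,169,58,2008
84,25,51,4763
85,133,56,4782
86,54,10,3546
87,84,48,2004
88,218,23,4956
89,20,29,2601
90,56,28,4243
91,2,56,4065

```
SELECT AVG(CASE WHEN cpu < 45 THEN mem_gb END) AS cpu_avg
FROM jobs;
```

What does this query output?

job_id=80: ✗
job_id=81: ✗
job_id=82: ✗
job_id=83: ✗
job_id=84: ✗
job_id=85: ✗
job_id=86: ✓ → 54
job_id=87: ✗
job_id=88: ✓ → 218
job_id=89: ✓ → 20
job_id=90: ✓ → 56
job_id=91: ✗
cpu_avg = (54 + 218 + 20 + 56) / 4 = 87

87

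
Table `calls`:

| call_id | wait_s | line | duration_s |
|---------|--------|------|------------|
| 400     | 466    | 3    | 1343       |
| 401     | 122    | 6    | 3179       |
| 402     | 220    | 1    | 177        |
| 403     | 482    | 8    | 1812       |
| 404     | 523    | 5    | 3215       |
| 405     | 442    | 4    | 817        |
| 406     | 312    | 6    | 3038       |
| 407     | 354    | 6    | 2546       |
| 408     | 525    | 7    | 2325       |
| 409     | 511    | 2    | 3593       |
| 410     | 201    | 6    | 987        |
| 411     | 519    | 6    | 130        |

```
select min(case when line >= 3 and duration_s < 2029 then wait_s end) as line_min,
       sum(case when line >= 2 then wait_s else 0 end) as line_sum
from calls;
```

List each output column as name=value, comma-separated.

[line_min: line >= 3 and duration_s < 2029]
call_id=400: ✓ → 466
call_id=401: ✗
call_id=402: ✗
call_id=403: ✓ → 482
call_id=404: ✗
call_id=405: ✓ → 442
call_id=406: ✗
call_id=407: ✗
call_id=408: ✗
call_id=409: ✗
call_id=410: ✓ → 201
call_id=411: ✓ → 519
line_min = MIN(466, 482, 442, 201, 519) = 201
—
[line_sum: line >= 2]
call_id=400: ✓ → 466
call_id=401: ✓ → 122
call_id=402: ✗
call_id=403: ✓ → 482
call_id=404: ✓ → 523
call_id=405: ✓ → 442
call_id=406: ✓ → 312
call_id=407: ✓ → 354
call_id=408: ✓ → 525
call_id=409: ✓ → 511
call_id=410: ✓ → 201
call_id=411: ✓ → 519
line_sum = 466 + 122 + 482 + 523 + 442 + 312 + 354 + 525 + 511 + 201 + 519 = 4457

line_min=201, line_sum=4457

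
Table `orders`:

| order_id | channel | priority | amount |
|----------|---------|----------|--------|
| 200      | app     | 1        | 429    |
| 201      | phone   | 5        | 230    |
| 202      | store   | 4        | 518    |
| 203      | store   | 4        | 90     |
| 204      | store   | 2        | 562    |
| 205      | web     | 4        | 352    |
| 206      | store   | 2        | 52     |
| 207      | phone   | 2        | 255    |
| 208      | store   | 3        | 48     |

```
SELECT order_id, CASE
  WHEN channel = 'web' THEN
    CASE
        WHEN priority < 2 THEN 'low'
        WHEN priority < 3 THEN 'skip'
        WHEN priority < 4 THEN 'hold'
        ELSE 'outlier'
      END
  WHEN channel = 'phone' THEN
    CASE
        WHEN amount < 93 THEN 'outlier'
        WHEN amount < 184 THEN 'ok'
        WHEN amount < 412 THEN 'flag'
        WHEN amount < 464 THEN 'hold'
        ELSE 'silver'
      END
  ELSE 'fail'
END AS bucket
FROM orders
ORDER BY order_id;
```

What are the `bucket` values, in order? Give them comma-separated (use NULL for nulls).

fail, flag, fail, fail, fail, outlier, fail, flag, fail

order_id=200: channel='app' → outer ELSE → fail
order_id=201: channel='phone' → inner[amount < 412] → flag
order_id=202: channel='store' → outer ELSE → fail
order_id=203: channel='store' → outer ELSE → fail
order_id=204: channel='store' → outer ELSE → fail
order_id=205: channel='web' → inner[ELSE] → outlier
order_id=206: channel='store' → outer ELSE → fail
order_id=207: channel='phone' → inner[amount < 412] → flag
order_id=208: channel='store' → outer ELSE → fail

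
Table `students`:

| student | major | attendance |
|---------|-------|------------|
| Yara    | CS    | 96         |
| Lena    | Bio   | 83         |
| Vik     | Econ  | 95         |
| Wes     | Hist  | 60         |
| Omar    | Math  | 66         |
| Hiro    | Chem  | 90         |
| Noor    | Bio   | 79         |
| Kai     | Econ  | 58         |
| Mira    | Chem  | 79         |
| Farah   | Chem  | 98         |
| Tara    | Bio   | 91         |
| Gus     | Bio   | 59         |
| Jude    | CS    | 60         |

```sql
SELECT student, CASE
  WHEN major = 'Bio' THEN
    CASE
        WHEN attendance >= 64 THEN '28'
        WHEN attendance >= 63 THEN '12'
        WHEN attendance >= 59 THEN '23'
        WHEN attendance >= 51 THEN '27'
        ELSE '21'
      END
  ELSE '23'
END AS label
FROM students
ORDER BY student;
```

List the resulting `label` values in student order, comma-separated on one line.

student=Farah: major='Chem' → outer ELSE → 23
student=Gus: major='Bio' → inner[attendance >= 59] → 23
student=Hiro: major='Chem' → outer ELSE → 23
student=Jude: major='CS' → outer ELSE → 23
student=Kai: major='Econ' → outer ELSE → 23
student=Lena: major='Bio' → inner[attendance >= 64] → 28
student=Mira: major='Chem' → outer ELSE → 23
student=Noor: major='Bio' → inner[attendance >= 64] → 28
student=Omar: major='Math' → outer ELSE → 23
student=Tara: major='Bio' → inner[attendance >= 64] → 28
student=Vik: major='Econ' → outer ELSE → 23
student=Wes: major='Hist' → outer ELSE → 23
student=Yara: major='CS' → outer ELSE → 23

23, 23, 23, 23, 23, 28, 23, 28, 23, 28, 23, 23, 23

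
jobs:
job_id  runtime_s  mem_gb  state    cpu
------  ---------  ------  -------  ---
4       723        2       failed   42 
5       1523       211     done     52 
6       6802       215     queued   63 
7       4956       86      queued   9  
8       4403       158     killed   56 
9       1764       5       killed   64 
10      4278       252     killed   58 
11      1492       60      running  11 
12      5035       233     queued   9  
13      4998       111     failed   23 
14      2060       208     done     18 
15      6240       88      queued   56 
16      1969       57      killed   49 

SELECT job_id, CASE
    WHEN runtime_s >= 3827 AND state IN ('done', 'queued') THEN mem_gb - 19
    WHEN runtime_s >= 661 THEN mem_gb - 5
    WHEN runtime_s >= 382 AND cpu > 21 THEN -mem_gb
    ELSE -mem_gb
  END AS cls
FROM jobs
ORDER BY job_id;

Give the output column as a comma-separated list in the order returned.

job_id=4: runtime_s >= 661 → -3
job_id=5: runtime_s >= 661 → 206
job_id=6: runtime_s >= 3827 AND state IN ('done', 'queued') → 196
job_id=7: runtime_s >= 3827 AND state IN ('done', 'queued') → 67
job_id=8: runtime_s >= 661 → 153
job_id=9: runtime_s >= 661 → 0
job_id=10: runtime_s >= 661 → 247
job_id=11: runtime_s >= 661 → 55
job_id=12: runtime_s >= 3827 AND state IN ('done', 'queued') → 214
job_id=13: runtime_s >= 661 → 106
job_id=14: runtime_s >= 661 → 203
job_id=15: runtime_s >= 3827 AND state IN ('done', 'queued') → 69
job_id=16: runtime_s >= 661 → 52

-3, 206, 196, 67, 153, 0, 247, 55, 214, 106, 203, 69, 52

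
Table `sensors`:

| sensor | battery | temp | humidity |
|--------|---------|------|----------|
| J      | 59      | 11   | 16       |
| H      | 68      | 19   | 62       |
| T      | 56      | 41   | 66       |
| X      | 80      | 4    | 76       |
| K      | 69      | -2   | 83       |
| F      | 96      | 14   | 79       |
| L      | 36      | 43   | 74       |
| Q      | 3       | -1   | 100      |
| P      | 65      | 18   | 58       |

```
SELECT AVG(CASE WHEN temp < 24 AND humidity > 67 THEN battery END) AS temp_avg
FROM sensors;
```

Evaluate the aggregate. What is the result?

62

sensor=J: ✗
sensor=H: ✗
sensor=T: ✗
sensor=X: ✓ → 80
sensor=K: ✓ → 69
sensor=F: ✓ → 96
sensor=L: ✗
sensor=Q: ✓ → 3
sensor=P: ✗
temp_avg = (80 + 69 + 96 + 3) / 4 = 62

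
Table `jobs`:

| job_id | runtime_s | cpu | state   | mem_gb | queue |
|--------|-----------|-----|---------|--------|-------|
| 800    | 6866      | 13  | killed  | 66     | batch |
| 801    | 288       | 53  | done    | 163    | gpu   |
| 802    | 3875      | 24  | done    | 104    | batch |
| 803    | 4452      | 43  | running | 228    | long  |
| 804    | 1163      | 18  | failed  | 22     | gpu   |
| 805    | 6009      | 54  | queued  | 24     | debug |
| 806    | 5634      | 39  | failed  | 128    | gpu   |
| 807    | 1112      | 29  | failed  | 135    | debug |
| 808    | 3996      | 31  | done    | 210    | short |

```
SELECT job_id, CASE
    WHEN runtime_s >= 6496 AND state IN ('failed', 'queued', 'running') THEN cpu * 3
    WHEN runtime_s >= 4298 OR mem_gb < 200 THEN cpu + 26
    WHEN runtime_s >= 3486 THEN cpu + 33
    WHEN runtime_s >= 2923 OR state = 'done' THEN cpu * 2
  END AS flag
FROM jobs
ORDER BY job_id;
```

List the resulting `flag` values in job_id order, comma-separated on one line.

39, 79, 50, 69, 44, 80, 65, 55, 64

job_id=800: runtime_s >= 4298 OR mem_gb < 200 → 39
job_id=801: runtime_s >= 4298 OR mem_gb < 200 → 79
job_id=802: runtime_s >= 4298 OR mem_gb < 200 → 50
job_id=803: runtime_s >= 4298 OR mem_gb < 200 → 69
job_id=804: runtime_s >= 4298 OR mem_gb < 200 → 44
job_id=805: runtime_s >= 4298 OR mem_gb < 200 → 80
job_id=806: runtime_s >= 4298 OR mem_gb < 200 → 65
job_id=807: runtime_s >= 4298 OR mem_gb < 200 → 55
job_id=808: runtime_s >= 3486 → 64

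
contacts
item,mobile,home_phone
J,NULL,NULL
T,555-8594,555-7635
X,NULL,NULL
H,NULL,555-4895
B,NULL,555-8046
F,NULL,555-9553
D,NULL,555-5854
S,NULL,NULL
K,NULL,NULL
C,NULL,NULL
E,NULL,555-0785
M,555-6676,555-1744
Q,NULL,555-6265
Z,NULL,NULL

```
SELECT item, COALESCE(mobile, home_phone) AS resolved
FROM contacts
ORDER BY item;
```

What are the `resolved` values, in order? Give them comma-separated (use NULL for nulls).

555-8046, NULL, 555-5854, 555-0785, 555-9553, 555-4895, NULL, NULL, 555-6676, 555-6265, NULL, 555-8594, NULL, NULL

item=B: mobile=NULL, home_phone=555-8046 → 555-8046
item=C: mobile=NULL, home_phone=NULL (all NULL) → NULL
item=D: mobile=NULL, home_phone=555-5854 → 555-5854
item=E: mobile=NULL, home_phone=555-0785 → 555-0785
item=F: mobile=NULL, home_phone=555-9553 → 555-9553
item=H: mobile=NULL, home_phone=555-4895 → 555-4895
item=J: mobile=NULL, home_phone=NULL (all NULL) → NULL
item=K: mobile=NULL, home_phone=NULL (all NULL) → NULL
item=M: mobile=555-6676 → 555-6676
item=Q: mobile=NULL, home_phone=555-6265 → 555-6265
item=S: mobile=NULL, home_phone=NULL (all NULL) → NULL
item=T: mobile=555-8594 → 555-8594
item=X: mobile=NULL, home_phone=NULL (all NULL) → NULL
item=Z: mobile=NULL, home_phone=NULL (all NULL) → NULL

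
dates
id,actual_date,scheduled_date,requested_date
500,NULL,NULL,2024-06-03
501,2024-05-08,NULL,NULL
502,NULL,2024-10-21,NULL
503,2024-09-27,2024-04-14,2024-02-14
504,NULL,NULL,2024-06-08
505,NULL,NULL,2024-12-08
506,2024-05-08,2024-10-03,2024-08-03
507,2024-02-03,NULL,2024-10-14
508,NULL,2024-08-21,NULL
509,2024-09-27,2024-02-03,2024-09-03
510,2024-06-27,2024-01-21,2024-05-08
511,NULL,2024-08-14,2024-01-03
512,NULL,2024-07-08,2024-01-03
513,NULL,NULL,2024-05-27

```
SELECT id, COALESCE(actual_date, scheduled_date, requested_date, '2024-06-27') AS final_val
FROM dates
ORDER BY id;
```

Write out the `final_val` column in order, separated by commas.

2024-06-03, 2024-05-08, 2024-10-21, 2024-09-27, 2024-06-08, 2024-12-08, 2024-05-08, 2024-02-03, 2024-08-21, 2024-09-27, 2024-06-27, 2024-08-14, 2024-07-08, 2024-05-27

id=500: actual_date=NULL, scheduled_date=NULL, requested_date=2024-06-03 → 2024-06-03
id=501: actual_date=2024-05-08 → 2024-05-08
id=502: actual_date=NULL, scheduled_date=2024-10-21 → 2024-10-21
id=503: actual_date=2024-09-27 → 2024-09-27
id=504: actual_date=NULL, scheduled_date=NULL, requested_date=2024-06-08 → 2024-06-08
id=505: actual_date=NULL, scheduled_date=NULL, requested_date=2024-12-08 → 2024-12-08
id=506: actual_date=2024-05-08 → 2024-05-08
id=507: actual_date=2024-02-03 → 2024-02-03
id=508: actual_date=NULL, scheduled_date=2024-08-21 → 2024-08-21
id=509: actual_date=2024-09-27 → 2024-09-27
id=510: actual_date=2024-06-27 → 2024-06-27
id=511: actual_date=NULL, scheduled_date=2024-08-14 → 2024-08-14
id=512: actual_date=NULL, scheduled_date=2024-07-08 → 2024-07-08
id=513: actual_date=NULL, scheduled_date=NULL, requested_date=2024-05-27 → 2024-05-27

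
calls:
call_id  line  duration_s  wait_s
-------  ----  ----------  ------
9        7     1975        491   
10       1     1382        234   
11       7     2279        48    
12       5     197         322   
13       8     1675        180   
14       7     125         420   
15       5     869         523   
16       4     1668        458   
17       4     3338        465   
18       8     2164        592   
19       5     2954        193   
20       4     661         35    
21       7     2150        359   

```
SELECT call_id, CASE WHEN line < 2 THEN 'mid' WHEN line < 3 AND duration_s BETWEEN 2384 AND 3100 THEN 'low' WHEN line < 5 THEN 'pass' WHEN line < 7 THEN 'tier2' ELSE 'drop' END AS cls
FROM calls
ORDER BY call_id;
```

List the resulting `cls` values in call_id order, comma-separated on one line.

call_id=9: ELSE → drop
call_id=10: line < 2 → mid
call_id=11: ELSE → drop
call_id=12: line < 7 → tier2
call_id=13: ELSE → drop
call_id=14: ELSE → drop
call_id=15: line < 7 → tier2
call_id=16: line < 5 → pass
call_id=17: line < 5 → pass
call_id=18: ELSE → drop
call_id=19: line < 7 → tier2
call_id=20: line < 5 → pass
call_id=21: ELSE → drop

drop, mid, drop, tier2, drop, drop, tier2, pass, pass, drop, tier2, pass, drop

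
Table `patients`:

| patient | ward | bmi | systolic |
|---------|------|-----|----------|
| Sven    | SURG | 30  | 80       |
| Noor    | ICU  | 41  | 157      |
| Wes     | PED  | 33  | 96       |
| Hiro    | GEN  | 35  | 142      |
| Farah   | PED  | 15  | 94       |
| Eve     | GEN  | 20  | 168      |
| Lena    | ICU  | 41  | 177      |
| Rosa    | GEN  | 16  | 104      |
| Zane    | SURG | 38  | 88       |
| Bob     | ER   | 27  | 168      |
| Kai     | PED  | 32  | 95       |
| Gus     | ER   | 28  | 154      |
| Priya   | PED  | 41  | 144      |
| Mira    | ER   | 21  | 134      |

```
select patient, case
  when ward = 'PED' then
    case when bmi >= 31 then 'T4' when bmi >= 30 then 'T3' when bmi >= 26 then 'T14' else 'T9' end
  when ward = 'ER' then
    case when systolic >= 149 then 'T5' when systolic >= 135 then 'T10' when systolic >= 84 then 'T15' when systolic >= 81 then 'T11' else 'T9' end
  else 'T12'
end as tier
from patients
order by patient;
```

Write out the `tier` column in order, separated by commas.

T5, T12, T9, T5, T12, T4, T12, T15, T12, T4, T12, T12, T4, T12

patient=Bob: ward='ER' → inner[systolic >= 149] → T5
patient=Eve: ward='GEN' → outer ELSE → T12
patient=Farah: ward='PED' → inner[ELSE] → T9
patient=Gus: ward='ER' → inner[systolic >= 149] → T5
patient=Hiro: ward='GEN' → outer ELSE → T12
patient=Kai: ward='PED' → inner[bmi >= 31] → T4
patient=Lena: ward='ICU' → outer ELSE → T12
patient=Mira: ward='ER' → inner[systolic >= 84] → T15
patient=Noor: ward='ICU' → outer ELSE → T12
patient=Priya: ward='PED' → inner[bmi >= 31] → T4
patient=Rosa: ward='GEN' → outer ELSE → T12
patient=Sven: ward='SURG' → outer ELSE → T12
patient=Wes: ward='PED' → inner[bmi >= 31] → T4
patient=Zane: ward='SURG' → outer ELSE → T12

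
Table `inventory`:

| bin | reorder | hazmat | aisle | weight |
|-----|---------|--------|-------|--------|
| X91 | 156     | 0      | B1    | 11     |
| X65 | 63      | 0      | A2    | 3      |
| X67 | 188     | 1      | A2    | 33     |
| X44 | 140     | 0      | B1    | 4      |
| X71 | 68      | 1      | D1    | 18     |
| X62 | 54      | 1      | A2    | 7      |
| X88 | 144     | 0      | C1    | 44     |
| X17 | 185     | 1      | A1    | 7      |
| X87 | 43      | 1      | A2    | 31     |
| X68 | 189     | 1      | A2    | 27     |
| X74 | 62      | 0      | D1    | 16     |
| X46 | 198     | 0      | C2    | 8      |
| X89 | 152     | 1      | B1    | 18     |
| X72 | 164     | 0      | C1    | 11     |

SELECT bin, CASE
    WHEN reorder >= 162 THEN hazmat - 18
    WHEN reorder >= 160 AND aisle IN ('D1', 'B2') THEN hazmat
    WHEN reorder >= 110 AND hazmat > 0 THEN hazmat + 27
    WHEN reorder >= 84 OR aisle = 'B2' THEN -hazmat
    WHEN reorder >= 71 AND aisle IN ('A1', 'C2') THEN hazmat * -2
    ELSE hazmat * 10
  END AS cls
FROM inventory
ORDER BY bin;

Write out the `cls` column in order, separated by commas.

bin=X17: reorder >= 162 → -17
bin=X44: reorder >= 84 OR aisle = 'B2' → 0
bin=X46: reorder >= 162 → -18
bin=X62: ELSE → 10
bin=X65: ELSE → 0
bin=X67: reorder >= 162 → -17
bin=X68: reorder >= 162 → -17
bin=X71: ELSE → 10
bin=X72: reorder >= 162 → -18
bin=X74: ELSE → 0
bin=X87: ELSE → 10
bin=X88: reorder >= 84 OR aisle = 'B2' → 0
bin=X89: reorder >= 110 AND hazmat > 0 → 28
bin=X91: reorder >= 84 OR aisle = 'B2' → 0

-17, 0, -18, 10, 0, -17, -17, 10, -18, 0, 10, 0, 28, 0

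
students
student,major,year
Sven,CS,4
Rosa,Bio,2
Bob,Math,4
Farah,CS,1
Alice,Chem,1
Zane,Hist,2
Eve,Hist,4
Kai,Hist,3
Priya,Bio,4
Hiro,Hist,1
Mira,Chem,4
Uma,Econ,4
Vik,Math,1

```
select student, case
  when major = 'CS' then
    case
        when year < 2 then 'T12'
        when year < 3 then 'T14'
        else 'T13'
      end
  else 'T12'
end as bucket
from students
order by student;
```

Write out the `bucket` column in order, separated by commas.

T12, T12, T12, T12, T12, T12, T12, T12, T12, T13, T12, T12, T12

student=Alice: major='Chem' → outer ELSE → T12
student=Bob: major='Math' → outer ELSE → T12
student=Eve: major='Hist' → outer ELSE → T12
student=Farah: major='CS' → inner[year < 2] → T12
student=Hiro: major='Hist' → outer ELSE → T12
student=Kai: major='Hist' → outer ELSE → T12
student=Mira: major='Chem' → outer ELSE → T12
student=Priya: major='Bio' → outer ELSE → T12
student=Rosa: major='Bio' → outer ELSE → T12
student=Sven: major='CS' → inner[ELSE] → T13
student=Uma: major='Econ' → outer ELSE → T12
student=Vik: major='Math' → outer ELSE → T12
student=Zane: major='Hist' → outer ELSE → T12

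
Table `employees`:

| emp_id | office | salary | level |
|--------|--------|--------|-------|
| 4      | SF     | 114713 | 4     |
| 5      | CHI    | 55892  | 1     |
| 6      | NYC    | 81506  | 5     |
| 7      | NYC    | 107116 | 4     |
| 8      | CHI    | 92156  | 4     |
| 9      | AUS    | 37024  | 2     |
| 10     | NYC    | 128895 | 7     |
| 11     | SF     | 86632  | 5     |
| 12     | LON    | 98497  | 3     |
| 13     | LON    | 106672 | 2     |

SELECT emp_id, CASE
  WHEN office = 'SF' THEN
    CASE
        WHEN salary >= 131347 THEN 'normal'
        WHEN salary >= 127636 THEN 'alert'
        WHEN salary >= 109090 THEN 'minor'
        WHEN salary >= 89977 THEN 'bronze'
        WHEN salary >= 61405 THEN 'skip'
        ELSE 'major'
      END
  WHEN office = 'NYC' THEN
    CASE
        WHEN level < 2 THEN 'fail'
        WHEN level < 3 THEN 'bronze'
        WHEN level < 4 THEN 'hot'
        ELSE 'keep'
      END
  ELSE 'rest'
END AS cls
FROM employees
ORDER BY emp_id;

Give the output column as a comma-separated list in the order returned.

emp_id=4: office='SF' → inner[salary >= 109090] → minor
emp_id=5: office='CHI' → outer ELSE → rest
emp_id=6: office='NYC' → inner[ELSE] → keep
emp_id=7: office='NYC' → inner[ELSE] → keep
emp_id=8: office='CHI' → outer ELSE → rest
emp_id=9: office='AUS' → outer ELSE → rest
emp_id=10: office='NYC' → inner[ELSE] → keep
emp_id=11: office='SF' → inner[salary >= 61405] → skip
emp_id=12: office='LON' → outer ELSE → rest
emp_id=13: office='LON' → outer ELSE → rest

minor, rest, keep, keep, rest, rest, keep, skip, rest, rest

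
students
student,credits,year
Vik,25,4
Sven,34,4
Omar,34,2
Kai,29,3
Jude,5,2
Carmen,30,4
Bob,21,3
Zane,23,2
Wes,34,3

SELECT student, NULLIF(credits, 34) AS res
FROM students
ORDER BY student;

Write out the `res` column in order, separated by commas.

21, 30, 5, 29, NULL, NULL, 25, NULL, 23

student=Bob: credits=21 vs 34: differ → 21
student=Carmen: credits=30 vs 34: differ → 30
student=Jude: credits=5 vs 34: differ → 5
student=Kai: credits=29 vs 34: differ → 29
student=Omar: credits=34 vs 34: equal → NULL
student=Sven: credits=34 vs 34: equal → NULL
student=Vik: credits=25 vs 34: differ → 25
student=Wes: credits=34 vs 34: equal → NULL
student=Zane: credits=23 vs 34: differ → 23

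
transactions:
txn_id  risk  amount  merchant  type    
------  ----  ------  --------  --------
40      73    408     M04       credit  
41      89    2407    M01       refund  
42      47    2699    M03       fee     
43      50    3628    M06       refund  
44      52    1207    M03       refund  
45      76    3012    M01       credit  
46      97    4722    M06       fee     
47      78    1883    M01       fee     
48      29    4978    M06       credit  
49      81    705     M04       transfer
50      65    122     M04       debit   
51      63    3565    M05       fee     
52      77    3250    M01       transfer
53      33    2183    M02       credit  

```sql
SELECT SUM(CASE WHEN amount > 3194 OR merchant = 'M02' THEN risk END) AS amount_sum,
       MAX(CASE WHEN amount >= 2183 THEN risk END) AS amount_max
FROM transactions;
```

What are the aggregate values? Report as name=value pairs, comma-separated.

amount_sum=349, amount_max=97

[amount_sum: amount > 3194 OR merchant = 'M02']
txn_id=40: ✗
txn_id=41: ✗
txn_id=42: ✗
txn_id=43: ✓ → 50
txn_id=44: ✗
txn_id=45: ✗
txn_id=46: ✓ → 97
txn_id=47: ✗
txn_id=48: ✓ → 29
txn_id=49: ✗
txn_id=50: ✗
txn_id=51: ✓ → 63
txn_id=52: ✓ → 77
txn_id=53: ✓ → 33
amount_sum = 50 + 97 + 29 + 63 + 77 + 33 = 349
—
[amount_max: amount >= 2183]
txn_id=40: ✗
txn_id=41: ✓ → 89
txn_id=42: ✓ → 47
txn_id=43: ✓ → 50
txn_id=44: ✗
txn_id=45: ✓ → 76
txn_id=46: ✓ → 97
txn_id=47: ✗
txn_id=48: ✓ → 29
txn_id=49: ✗
txn_id=50: ✗
txn_id=51: ✓ → 63
txn_id=52: ✓ → 77
txn_id=53: ✓ → 33
amount_max = MAX(89, 47, 50, 76, 97, 29, 63, 77, 33) = 97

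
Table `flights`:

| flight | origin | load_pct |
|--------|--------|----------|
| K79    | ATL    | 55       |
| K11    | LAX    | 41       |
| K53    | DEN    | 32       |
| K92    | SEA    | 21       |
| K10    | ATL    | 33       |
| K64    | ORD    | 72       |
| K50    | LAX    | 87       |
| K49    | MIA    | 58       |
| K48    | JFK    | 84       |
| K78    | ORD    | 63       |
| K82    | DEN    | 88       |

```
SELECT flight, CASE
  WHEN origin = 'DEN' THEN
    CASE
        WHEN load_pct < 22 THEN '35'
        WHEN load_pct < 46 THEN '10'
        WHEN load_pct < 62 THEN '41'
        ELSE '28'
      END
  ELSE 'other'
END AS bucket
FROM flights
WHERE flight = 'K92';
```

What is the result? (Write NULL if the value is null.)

other

flight = K92: origin=SEA, load_pct=21.
origin='SEA' → outer ELSE → other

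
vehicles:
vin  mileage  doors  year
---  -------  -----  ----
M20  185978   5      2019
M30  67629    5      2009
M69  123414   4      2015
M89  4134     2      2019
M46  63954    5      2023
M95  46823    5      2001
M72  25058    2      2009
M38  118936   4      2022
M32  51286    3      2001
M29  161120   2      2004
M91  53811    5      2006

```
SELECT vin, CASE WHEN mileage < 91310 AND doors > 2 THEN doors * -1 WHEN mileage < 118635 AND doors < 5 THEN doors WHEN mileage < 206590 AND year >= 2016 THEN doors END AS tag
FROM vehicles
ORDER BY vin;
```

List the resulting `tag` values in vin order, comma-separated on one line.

5, NULL, -5, -3, 4, -5, NULL, 2, 2, -5, -5

vin=M20: mileage < 206590 AND year >= 2016 → 5
vin=M29: (no match → NULL) → NULL
vin=M30: mileage < 91310 AND doors > 2 → -5
vin=M32: mileage < 91310 AND doors > 2 → -3
vin=M38: mileage < 206590 AND year >= 2016 → 4
vin=M46: mileage < 91310 AND doors > 2 → -5
vin=M69: (no match → NULL) → NULL
vin=M72: mileage < 118635 AND doors < 5 → 2
vin=M89: mileage < 118635 AND doors < 5 → 2
vin=M91: mileage < 91310 AND doors > 2 → -5
vin=M95: mileage < 91310 AND doors > 2 → -5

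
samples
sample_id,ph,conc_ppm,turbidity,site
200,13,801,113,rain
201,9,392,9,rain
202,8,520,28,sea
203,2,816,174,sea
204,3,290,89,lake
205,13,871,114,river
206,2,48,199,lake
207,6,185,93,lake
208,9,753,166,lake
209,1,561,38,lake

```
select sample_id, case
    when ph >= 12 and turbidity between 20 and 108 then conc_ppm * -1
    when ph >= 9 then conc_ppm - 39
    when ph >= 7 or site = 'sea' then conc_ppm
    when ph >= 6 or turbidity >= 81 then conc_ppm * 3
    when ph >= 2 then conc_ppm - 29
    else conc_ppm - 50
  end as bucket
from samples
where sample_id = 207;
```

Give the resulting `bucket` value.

sample_id = 207: ph=6, conc_ppm=185, turbidity=93, site=lake.
ph >= 12 and turbidity between 20 and 108 → false
ph >= 9 → false
ph >= 7 or site = 'sea' → false
ph >= 6 or turbidity >= 81 → true → 555

555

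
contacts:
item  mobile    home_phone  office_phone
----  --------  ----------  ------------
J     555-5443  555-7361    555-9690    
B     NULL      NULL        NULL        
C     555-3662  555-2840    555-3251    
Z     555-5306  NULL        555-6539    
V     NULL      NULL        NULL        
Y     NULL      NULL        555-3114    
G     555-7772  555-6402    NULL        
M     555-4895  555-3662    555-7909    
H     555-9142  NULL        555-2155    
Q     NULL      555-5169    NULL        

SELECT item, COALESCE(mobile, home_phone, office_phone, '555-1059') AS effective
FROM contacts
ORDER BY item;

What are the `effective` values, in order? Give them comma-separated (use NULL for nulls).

item=B: mobile=NULL, home_phone=NULL, office_phone=NULL, → literal 555-1059 → 555-1059
item=C: mobile=555-3662 → 555-3662
item=G: mobile=555-7772 → 555-7772
item=H: mobile=555-9142 → 555-9142
item=J: mobile=555-5443 → 555-5443
item=M: mobile=555-4895 → 555-4895
item=Q: mobile=NULL, home_phone=555-5169 → 555-5169
item=V: mobile=NULL, home_phone=NULL, office_phone=NULL, → literal 555-1059 → 555-1059
item=Y: mobile=NULL, home_phone=NULL, office_phone=555-3114 → 555-3114
item=Z: mobile=555-5306 → 555-5306

555-1059, 555-3662, 555-7772, 555-9142, 555-5443, 555-4895, 555-5169, 555-1059, 555-3114, 555-5306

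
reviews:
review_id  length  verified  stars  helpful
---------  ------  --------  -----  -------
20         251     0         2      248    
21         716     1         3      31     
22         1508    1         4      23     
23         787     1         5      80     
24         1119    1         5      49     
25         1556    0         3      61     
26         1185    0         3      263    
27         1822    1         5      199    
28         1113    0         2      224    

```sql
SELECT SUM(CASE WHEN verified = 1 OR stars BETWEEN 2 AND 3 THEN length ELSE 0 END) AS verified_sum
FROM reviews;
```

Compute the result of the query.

10057

review_id=20: ✓ → 251
review_id=21: ✓ → 716
review_id=22: ✓ → 1508
review_id=23: ✓ → 787
review_id=24: ✓ → 1119
review_id=25: ✓ → 1556
review_id=26: ✓ → 1185
review_id=27: ✓ → 1822
review_id=28: ✓ → 1113
verified_sum = 251 + 716 + 1508 + 787 + 1119 + 1556 + 1185 + 1822 + 1113 = 10057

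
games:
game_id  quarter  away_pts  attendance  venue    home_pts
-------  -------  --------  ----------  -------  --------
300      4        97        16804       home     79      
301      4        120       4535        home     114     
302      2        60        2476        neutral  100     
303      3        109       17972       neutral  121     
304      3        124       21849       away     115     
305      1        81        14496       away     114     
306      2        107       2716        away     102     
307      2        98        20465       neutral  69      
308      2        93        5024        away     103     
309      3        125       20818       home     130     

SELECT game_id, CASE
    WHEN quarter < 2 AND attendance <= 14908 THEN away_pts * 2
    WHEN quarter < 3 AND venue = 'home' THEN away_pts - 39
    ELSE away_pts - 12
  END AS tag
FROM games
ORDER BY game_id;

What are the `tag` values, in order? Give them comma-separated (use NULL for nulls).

game_id=300: ELSE → 85
game_id=301: ELSE → 108
game_id=302: ELSE → 48
game_id=303: ELSE → 97
game_id=304: ELSE → 112
game_id=305: quarter < 2 AND attendance <= 14908 → 162
game_id=306: ELSE → 95
game_id=307: ELSE → 86
game_id=308: ELSE → 81
game_id=309: ELSE → 113

85, 108, 48, 97, 112, 162, 95, 86, 81, 113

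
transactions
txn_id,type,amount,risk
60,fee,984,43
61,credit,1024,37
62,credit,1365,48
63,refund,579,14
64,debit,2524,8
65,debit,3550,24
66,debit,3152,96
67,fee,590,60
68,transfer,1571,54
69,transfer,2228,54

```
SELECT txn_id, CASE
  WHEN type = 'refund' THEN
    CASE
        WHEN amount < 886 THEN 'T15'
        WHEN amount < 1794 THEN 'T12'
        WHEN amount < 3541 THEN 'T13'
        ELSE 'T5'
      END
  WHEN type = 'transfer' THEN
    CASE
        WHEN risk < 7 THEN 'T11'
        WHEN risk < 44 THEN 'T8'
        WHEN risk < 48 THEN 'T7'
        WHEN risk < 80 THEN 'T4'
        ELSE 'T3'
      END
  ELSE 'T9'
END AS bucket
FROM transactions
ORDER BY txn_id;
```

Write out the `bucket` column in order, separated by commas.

txn_id=60: type='fee' → outer ELSE → T9
txn_id=61: type='credit' → outer ELSE → T9
txn_id=62: type='credit' → outer ELSE → T9
txn_id=63: type='refund' → inner[amount < 886] → T15
txn_id=64: type='debit' → outer ELSE → T9
txn_id=65: type='debit' → outer ELSE → T9
txn_id=66: type='debit' → outer ELSE → T9
txn_id=67: type='fee' → outer ELSE → T9
txn_id=68: type='transfer' → inner[risk < 80] → T4
txn_id=69: type='transfer' → inner[risk < 80] → T4

T9, T9, T9, T15, T9, T9, T9, T9, T4, T4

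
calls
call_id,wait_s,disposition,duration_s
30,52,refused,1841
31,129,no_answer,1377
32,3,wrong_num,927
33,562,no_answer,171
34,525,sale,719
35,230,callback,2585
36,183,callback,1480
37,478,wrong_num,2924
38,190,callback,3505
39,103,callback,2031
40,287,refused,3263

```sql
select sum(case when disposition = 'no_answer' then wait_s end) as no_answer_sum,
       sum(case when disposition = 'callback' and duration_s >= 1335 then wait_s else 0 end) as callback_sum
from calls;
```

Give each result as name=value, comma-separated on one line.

[no_answer_sum: disposition = 'no_answer']
call_id=30: ✗
call_id=31: ✓ → 129
call_id=32: ✗
call_id=33: ✓ → 562
call_id=34: ✗
call_id=35: ✗
call_id=36: ✗
call_id=37: ✗
call_id=38: ✗
call_id=39: ✗
call_id=40: ✗
no_answer_sum = 129 + 562 = 691
—
[callback_sum: disposition = 'callback' and duration_s >= 1335]
call_id=30: ✗
call_id=31: ✗
call_id=32: ✗
call_id=33: ✗
call_id=34: ✗
call_id=35: ✓ → 230
call_id=36: ✓ → 183
call_id=37: ✗
call_id=38: ✓ → 190
call_id=39: ✓ → 103
call_id=40: ✗
callback_sum = 230 + 183 + 190 + 103 = 706

no_answer_sum=691, callback_sum=706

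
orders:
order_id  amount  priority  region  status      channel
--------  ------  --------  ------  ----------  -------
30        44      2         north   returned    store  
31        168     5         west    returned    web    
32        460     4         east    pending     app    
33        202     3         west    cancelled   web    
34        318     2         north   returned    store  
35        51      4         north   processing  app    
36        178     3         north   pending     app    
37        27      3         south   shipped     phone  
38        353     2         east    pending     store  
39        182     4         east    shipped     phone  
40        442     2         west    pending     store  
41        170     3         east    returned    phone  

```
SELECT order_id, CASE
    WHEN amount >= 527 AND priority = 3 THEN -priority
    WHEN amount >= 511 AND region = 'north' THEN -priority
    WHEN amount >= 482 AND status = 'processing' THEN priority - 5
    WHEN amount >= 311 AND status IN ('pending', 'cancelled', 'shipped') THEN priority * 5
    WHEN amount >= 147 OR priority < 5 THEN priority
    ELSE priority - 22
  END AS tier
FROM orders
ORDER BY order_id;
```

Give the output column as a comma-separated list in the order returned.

order_id=30: amount >= 147 OR priority < 5 → 2
order_id=31: amount >= 147 OR priority < 5 → 5
order_id=32: amount >= 311 AND status IN ('pending', 'cancelled', 'shipped') → 20
order_id=33: amount >= 147 OR priority < 5 → 3
order_id=34: amount >= 147 OR priority < 5 → 2
order_id=35: amount >= 147 OR priority < 5 → 4
order_id=36: amount >= 147 OR priority < 5 → 3
order_id=37: amount >= 147 OR priority < 5 → 3
order_id=38: amount >= 311 AND status IN ('pending', 'cancelled', 'shipped') → 10
order_id=39: amount >= 147 OR priority < 5 → 4
order_id=40: amount >= 311 AND status IN ('pending', 'cancelled', 'shipped') → 10
order_id=41: amount >= 147 OR priority < 5 → 3

2, 5, 20, 3, 2, 4, 3, 3, 10, 4, 10, 3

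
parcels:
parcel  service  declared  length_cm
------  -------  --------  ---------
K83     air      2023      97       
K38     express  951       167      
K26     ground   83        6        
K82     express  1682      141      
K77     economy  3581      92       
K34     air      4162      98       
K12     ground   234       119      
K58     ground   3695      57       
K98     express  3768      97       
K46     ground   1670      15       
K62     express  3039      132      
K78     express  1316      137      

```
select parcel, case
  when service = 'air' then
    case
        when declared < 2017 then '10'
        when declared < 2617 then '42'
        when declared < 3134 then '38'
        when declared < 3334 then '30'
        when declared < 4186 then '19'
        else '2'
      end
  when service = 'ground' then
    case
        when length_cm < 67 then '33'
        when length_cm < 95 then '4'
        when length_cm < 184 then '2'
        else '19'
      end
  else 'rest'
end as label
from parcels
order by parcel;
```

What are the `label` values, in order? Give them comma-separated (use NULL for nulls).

2, 33, 19, rest, 33, 33, rest, rest, rest, rest, 42, rest

parcel=K12: service='ground' → inner[length_cm < 184] → 2
parcel=K26: service='ground' → inner[length_cm < 67] → 33
parcel=K34: service='air' → inner[declared < 4186] → 19
parcel=K38: service='express' → outer ELSE → rest
parcel=K46: service='ground' → inner[length_cm < 67] → 33
parcel=K58: service='ground' → inner[length_cm < 67] → 33
parcel=K62: service='express' → outer ELSE → rest
parcel=K77: service='economy' → outer ELSE → rest
parcel=K78: service='express' → outer ELSE → rest
parcel=K82: service='express' → outer ELSE → rest
parcel=K83: service='air' → inner[declared < 2617] → 42
parcel=K98: service='express' → outer ELSE → rest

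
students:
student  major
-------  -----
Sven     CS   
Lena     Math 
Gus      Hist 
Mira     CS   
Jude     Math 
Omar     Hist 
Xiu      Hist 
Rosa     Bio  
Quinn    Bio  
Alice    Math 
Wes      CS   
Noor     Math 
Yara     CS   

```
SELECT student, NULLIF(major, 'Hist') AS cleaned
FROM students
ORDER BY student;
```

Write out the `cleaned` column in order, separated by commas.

student=Alice: major=Math vs Hist: differ → Math
student=Gus: major=Hist vs Hist: equal → NULL
student=Jude: major=Math vs Hist: differ → Math
student=Lena: major=Math vs Hist: differ → Math
student=Mira: major=CS vs Hist: differ → CS
student=Noor: major=Math vs Hist: differ → Math
student=Omar: major=Hist vs Hist: equal → NULL
student=Quinn: major=Bio vs Hist: differ → Bio
student=Rosa: major=Bio vs Hist: differ → Bio
student=Sven: major=CS vs Hist: differ → CS
student=Wes: major=CS vs Hist: differ → CS
student=Xiu: major=Hist vs Hist: equal → NULL
student=Yara: major=CS vs Hist: differ → CS

Math, NULL, Math, Math, CS, Math, NULL, Bio, Bio, CS, CS, NULL, CS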